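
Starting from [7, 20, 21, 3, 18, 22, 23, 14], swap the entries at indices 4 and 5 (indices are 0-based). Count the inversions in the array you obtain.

There are 11 inversions.

Positions 4 and 5 hold 18 and 22; after swapping, the array is [7, 20, 21, 3, 22, 18, 23, 14].
For each element, count later entries that are smaller:
7 → 3 → 1
20 → 3, 18, 14 → 3
21 → 3, 18, 14 → 3
3 → none → 0
22 → 18, 14 → 2
18 → 14 → 1
23 → 14 → 1
14 → none → 0
Sum: 1 + 3 + 3 + 0 + 2 + 1 + 1 + 0 = 11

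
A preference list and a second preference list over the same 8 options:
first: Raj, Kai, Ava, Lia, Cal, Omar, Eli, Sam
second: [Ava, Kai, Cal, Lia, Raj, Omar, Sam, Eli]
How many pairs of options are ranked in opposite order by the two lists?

Assign each item its position (1..8) in the first ordering, then rewrite the second ordering as that position sequence:
positions: Raj→1, Kai→2, Ava→3, Lia→4, Cal→5, Omar→6, Eli→7, Sam→8
second ordering as positions: [3, 2, 5, 4, 1, 6, 8, 7]
Discordant pairs = inversions in this position sequence.
3: 2, 1 → 2
2: 1 → 1
5: 4, 1 → 2
4: 1 → 1
1: 0
6: 0
8: 7 → 1
7: 0
Total: 2 + 1 + 2 + 1 + 0 + 0 + 1 + 0 = 7

7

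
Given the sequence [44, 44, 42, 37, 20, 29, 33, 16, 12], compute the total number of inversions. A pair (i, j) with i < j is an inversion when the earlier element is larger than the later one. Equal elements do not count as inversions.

32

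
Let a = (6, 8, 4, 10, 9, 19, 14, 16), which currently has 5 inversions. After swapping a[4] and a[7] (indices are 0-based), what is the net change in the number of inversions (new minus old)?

+3

Positions 4 and 7 hold 9 and 16; after swapping, the array is [6, 8, 4, 10, 16, 19, 14, 9].
Count, for each position, how many later elements it exceeds:
6: 1
8: 1
4: 0
10: 1
16: 2
19: 2
14: 1
9: 0
Sum: 1 + 1 + 0 + 1 + 2 + 2 + 1 + 0 = 8
Change: 8 − 5 = +3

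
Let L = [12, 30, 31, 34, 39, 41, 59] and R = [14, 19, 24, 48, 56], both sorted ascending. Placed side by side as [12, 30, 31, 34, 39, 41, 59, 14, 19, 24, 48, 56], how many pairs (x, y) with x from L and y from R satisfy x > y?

Take each right-half value and tally the left-half values above it:
r = 14: 30, 31, 34, 39, 41, 59 → 6
r = 19: 30, 31, 34, 39, 41, 59 → 6
r = 24: 30, 31, 34, 39, 41, 59 → 6
r = 48: 59 → 1
r = 56: 59 → 1
Cross-inversions: 6 + 6 + 6 + 1 + 1 = 20

20 cross-inversions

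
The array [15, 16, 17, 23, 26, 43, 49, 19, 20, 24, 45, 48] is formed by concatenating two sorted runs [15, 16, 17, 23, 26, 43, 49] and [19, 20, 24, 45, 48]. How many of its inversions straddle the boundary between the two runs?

Count, for every r in R, how many entries of L exceed r:
r = 19: 23, 26, 43, 49 → 4
r = 20: 23, 26, 43, 49 → 4
r = 24: 26, 43, 49 → 3
r = 45: 49 → 1
r = 48: 49 → 1
Cross-inversions: 4 + 4 + 3 + 1 + 1 = 13

13 cross-inversions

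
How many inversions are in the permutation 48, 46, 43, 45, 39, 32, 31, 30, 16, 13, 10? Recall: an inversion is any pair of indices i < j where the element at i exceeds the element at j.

54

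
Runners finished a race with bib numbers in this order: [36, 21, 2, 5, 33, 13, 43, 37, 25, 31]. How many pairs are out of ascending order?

18

For each element, count later entries that are smaller:
36 → 21, 2, 5, 33, 13, 25, 31 → 7
21 → 2, 5, 13 → 3
2 → none → 0
5 → none → 0
33 → 13, 25, 31 → 3
13 → none → 0
43 → 37, 25, 31 → 3
37 → 25, 31 → 2
25 → none → 0
31 → none → 0
Sum: 7 + 3 + 0 + 0 + 3 + 0 + 3 + 2 + 0 + 0 = 18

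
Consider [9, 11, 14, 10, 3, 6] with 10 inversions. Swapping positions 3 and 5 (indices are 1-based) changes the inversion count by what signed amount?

Positions 3 and 5 hold 14 and 3; after swapping, the array is [9, 11, 3, 10, 14, 6].
Element-by-element contributions:
9: 2
11: 3
3: 0
10: 1
14: 1
6: 0
Sum: 2 + 3 + 0 + 1 + 1 + 0 = 7
Change: 7 − 10 = -3

-3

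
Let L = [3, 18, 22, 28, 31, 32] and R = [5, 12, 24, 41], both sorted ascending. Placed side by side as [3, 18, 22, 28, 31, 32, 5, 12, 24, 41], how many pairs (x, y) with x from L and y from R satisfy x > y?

Split inversions: 13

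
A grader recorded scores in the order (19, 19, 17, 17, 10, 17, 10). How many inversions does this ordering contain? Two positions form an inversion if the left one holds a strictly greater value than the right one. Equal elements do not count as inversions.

Count, for each position, how many later elements it exceeds:
19 → 17, 17, 10, 17, 10 → 5
19 → 17, 17, 10, 17, 10 → 5
17 → 10, 10 → 2
17 → 10, 10 → 2
10 → none → 0
17 → 10 → 1
10 → none → 0
Sum: 5 + 5 + 2 + 2 + 0 + 1 + 0 = 15

There are 15 inversions.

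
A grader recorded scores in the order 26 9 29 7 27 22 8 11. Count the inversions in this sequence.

Element-by-element contributions:
26 → 9, 7, 22, 8, 11 → 5
9 → 7, 8 → 2
29 → 7, 27, 22, 8, 11 → 5
7 → none → 0
27 → 22, 8, 11 → 3
22 → 8, 11 → 2
8 → none → 0
11 → none → 0
Sum: 5 + 2 + 5 + 0 + 3 + 2 + 0 + 0 = 17

17 inversions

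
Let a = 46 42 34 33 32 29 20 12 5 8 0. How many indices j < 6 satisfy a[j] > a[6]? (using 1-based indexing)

The element at index 6 is 29.
Elements before it: 46, 42, 34, 33, 32
Those larger than 29: 46, 42, 34, 33, 32

5 such elements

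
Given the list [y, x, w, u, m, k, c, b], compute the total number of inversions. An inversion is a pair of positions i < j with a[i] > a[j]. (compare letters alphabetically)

28 inversions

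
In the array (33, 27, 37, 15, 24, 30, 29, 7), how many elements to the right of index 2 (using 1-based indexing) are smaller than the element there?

The element at index 2 is 27.
Elements after it: 37, 15, 24, 30, 29, 7
Those smaller than 27: 15, 24, 7

3 such elements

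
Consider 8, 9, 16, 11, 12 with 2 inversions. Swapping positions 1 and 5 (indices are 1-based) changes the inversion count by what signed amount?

+5

Positions 1 and 5 hold 8 and 12; after swapping, the array is [12, 9, 16, 11, 8].
Element-by-element contributions:
12: 3
9: 1
16: 2
11: 1
8: 0
Sum: 3 + 1 + 2 + 1 + 0 = 7
Change: 7 − 2 = +5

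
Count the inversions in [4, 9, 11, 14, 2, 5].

7 inversions

Sweep left to right; for each value list the smaller values that follow it:
4 → 2 → 1
9 → 2, 5 → 2
11 → 2, 5 → 2
14 → 2, 5 → 2
2 → none → 0
5 → none → 0
Sum: 1 + 2 + 2 + 2 + 0 + 0 = 7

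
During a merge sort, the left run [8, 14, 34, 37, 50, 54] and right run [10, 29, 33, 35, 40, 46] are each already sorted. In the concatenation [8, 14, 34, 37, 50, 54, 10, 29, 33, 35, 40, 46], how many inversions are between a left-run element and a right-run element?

Count, for every r in R, how many entries of L exceed r:
r = 10: 14, 34, 37, 50, 54 → 5
r = 29: 34, 37, 50, 54 → 4
r = 33: 34, 37, 50, 54 → 4
r = 35: 37, 50, 54 → 3
r = 40: 50, 54 → 2
r = 46: 50, 54 → 2
Cross-inversions: 5 + 4 + 4 + 3 + 2 + 2 = 20

20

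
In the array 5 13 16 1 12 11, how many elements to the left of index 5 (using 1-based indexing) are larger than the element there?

The element at index 5 is 12.
Elements before it: 5, 13, 16, 1
Those larger than 12: 13, 16

2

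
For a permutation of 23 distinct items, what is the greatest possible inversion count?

253

The maximum occurs when the array is in strictly decreasing order: every one of the C(23, 2) pairs is inverted.
C(23, 2) = 23·22/2 = 253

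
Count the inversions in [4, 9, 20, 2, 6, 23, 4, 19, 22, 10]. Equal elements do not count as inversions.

Count, for each position, how many later elements it exceeds:
4 → 2 → 1
9 → 2, 6, 4 → 3
20 → 2, 6, 4, 19, 10 → 5
2 → none → 0
6 → 4 → 1
23 → 4, 19, 22, 10 → 4
4 → none → 0
19 → 10 → 1
22 → 10 → 1
10 → none → 0
Sum: 1 + 3 + 5 + 0 + 1 + 4 + 0 + 1 + 1 + 0 = 16

16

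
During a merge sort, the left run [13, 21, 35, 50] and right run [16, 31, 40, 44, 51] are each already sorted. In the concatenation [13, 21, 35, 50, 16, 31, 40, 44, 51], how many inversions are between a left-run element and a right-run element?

7 split inversions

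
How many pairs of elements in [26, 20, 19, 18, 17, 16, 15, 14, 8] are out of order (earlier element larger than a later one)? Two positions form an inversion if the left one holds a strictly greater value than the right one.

36

Sweep left to right; for each value list the smaller values that follow it:
26 → 20, 19, 18, 17, 16, 15, 14, 8 → 8
20 → 19, 18, 17, 16, 15, 14, 8 → 7
19 → 18, 17, 16, 15, 14, 8 → 6
18 → 17, 16, 15, 14, 8 → 5
17 → 16, 15, 14, 8 → 4
16 → 15, 14, 8 → 3
15 → 14, 8 → 2
14 → 8 → 1
8 → none → 0
Sum: 8 + 7 + 6 + 5 + 4 + 3 + 2 + 1 + 0 = 36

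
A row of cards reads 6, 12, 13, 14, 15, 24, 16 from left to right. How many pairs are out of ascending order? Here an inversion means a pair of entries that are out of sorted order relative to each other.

Out-of-order index pairs (0-indexed):
(5,6): 24 > 16
That's 1 pair.

1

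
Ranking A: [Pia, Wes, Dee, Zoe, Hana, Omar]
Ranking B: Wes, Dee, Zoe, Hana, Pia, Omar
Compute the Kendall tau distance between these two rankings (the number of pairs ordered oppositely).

Assign each item its position (1..6) in the first ordering, then rewrite the second ordering as that position sequence:
positions: Pia→1, Wes→2, Dee→3, Zoe→4, Hana→5, Omar→6
second ordering as positions: [2, 3, 4, 5, 1, 6]
Discordant pairs = inversions in this position sequence.
2: 1 → 1
3: 1 → 1
4: 1 → 1
5: 1 → 1
1: 0
6: 0
Total: 1 + 1 + 1 + 1 + 0 + 0 = 4

4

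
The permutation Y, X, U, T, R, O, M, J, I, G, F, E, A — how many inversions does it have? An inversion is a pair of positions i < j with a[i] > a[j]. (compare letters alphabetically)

Element-by-element contributions:
Y → X, U, T, R, O, M, J, I, G, F, E, A → 12
X → U, T, R, O, M, J, I, G, F, E, A → 11
U → T, R, O, M, J, I, G, F, E, A → 10
T → R, O, M, J, I, G, F, E, A → 9
R → O, M, J, I, G, F, E, A → 8
O → M, J, I, G, F, E, A → 7
M → J, I, G, F, E, A → 6
J → I, G, F, E, A → 5
I → G, F, E, A → 4
G → F, E, A → 3
F → E, A → 2
E → A → 1
A → none → 0
Sum: 12 + 11 + 10 + 9 + 8 + 7 + 6 + 5 + 4 + 3 + 2 + 1 + 0 = 78

78 inversions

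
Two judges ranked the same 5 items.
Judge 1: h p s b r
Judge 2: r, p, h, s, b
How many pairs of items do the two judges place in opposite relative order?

5

Assign each item its position (1..5) in the first ordering, then rewrite the second ordering as that position sequence:
positions: h→1, p→2, s→3, b→4, r→5
second ordering as positions: [5, 2, 1, 3, 4]
Discordant pairs = inversions in this position sequence.
5: 2, 1, 3, 4 → 4
2: 1 → 1
1: 0
3: 0
4: 0
Total: 4 + 1 + 0 + 0 + 0 = 5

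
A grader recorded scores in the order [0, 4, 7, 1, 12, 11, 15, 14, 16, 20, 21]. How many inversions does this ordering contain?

There are 4 inversions.

For each element, count later entries that are smaller:
0 → none → 0
4 → 1 → 1
7 → 1 → 1
1 → none → 0
12 → 11 → 1
11 → none → 0
15 → 14 → 1
14 → none → 0
16 → none → 0
20 → none → 0
21 → none → 0
Sum: 0 + 1 + 1 + 0 + 1 + 0 + 1 + 0 + 0 + 0 + 0 = 4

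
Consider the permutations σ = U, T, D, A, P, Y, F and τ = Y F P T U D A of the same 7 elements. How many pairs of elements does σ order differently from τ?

Assign each item its position (1..7) in the first ordering, then rewrite the second ordering as that position sequence:
positions: U→1, T→2, D→3, A→4, P→5, Y→6, F→7
second ordering as positions: [6, 7, 5, 2, 1, 3, 4]
Discordant pairs = inversions in this position sequence.
6: 5, 2, 1, 3, 4 → 5
7: 5, 2, 1, 3, 4 → 5
5: 2, 1, 3, 4 → 4
2: 1 → 1
1: 0
3: 0
4: 0
Total: 5 + 5 + 4 + 1 + 0 + 0 + 0 = 15

15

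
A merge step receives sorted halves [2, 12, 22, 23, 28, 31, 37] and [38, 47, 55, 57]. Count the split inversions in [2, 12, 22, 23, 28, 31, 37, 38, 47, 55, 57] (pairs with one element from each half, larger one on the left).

0 cross-inversions

For each element r of the right run, count left-run elements greater than r:
r = 38: none → 0
r = 47: none → 0
r = 55: none → 0
r = 57: none → 0
Cross-inversions: 0 + 0 + 0 + 0 = 0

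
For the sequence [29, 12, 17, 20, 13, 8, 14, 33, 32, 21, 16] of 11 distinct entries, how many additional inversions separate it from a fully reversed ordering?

Maximum inversions for 11 distinct elements is C(11, 2) = 11·10/2 = 55.
Current inversions — for each element, count later smaller elements:
29: 8
12: 1
17: 4
20: 4
13: 1
8: 0
14: 0
33: 3
32: 2
21: 1
16: 0
Current total: 8 + 1 + 4 + 4 + 1 + 0 + 0 + 3 + 2 + 1 + 0 = 24
Shortfall: 55 − 24 = 31

31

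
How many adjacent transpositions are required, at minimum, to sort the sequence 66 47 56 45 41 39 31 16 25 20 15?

52 adjacent swaps

Each adjacent swap fixes exactly one inversion, so the minimum swap count equals the number of inversions.
Count inversions — for each element, later elements that are smaller:
66: 47, 56, 45, 41, 39, 31, 16, 25, 20, 15 → 10
47: 45, 41, 39, 31, 16, 25, 20, 15 → 8
56: 45, 41, 39, 31, 16, 25, 20, 15 → 8
45: 41, 39, 31, 16, 25, 20, 15 → 7
41: 39, 31, 16, 25, 20, 15 → 6
39: 31, 16, 25, 20, 15 → 5
31: 16, 25, 20, 15 → 4
16: 15 → 1
25: 20, 15 → 2
20: 15 → 1
15: none → 0
Total inversions: 10 + 8 + 8 + 7 + 6 + 5 + 4 + 1 + 2 + 1 + 0 = 52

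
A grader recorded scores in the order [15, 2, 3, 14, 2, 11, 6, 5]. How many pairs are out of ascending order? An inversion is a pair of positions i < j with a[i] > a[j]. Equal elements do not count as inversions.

Sweep left to right; for each value list the smaller values that follow it:
15 → 2, 3, 14, 2, 11, 6, 5 → 7
2 → none → 0
3 → 2 → 1
14 → 2, 11, 6, 5 → 4
2 → none → 0
11 → 6, 5 → 2
6 → 5 → 1
5 → none → 0
Sum: 7 + 0 + 1 + 4 + 0 + 2 + 1 + 0 = 15

15 inversions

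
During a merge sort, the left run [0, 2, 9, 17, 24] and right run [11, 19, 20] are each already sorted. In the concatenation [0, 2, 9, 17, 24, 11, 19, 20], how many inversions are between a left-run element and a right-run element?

For each element r of the right run, count left-run elements greater than r:
r = 11: 17, 24 → 2
r = 19: 24 → 1
r = 20: 24 → 1
Cross-inversions: 2 + 1 + 1 = 4

4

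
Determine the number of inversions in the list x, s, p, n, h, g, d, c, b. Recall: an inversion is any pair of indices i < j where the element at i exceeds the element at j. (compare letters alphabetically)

For each element, count later entries that are smaller:
x → s, p, n, h, g, d, c, b → 8
s → p, n, h, g, d, c, b → 7
p → n, h, g, d, c, b → 6
n → h, g, d, c, b → 5
h → g, d, c, b → 4
g → d, c, b → 3
d → c, b → 2
c → b → 1
b → none → 0
Sum: 8 + 7 + 6 + 5 + 4 + 3 + 2 + 1 + 0 = 36

36 out-of-order pairs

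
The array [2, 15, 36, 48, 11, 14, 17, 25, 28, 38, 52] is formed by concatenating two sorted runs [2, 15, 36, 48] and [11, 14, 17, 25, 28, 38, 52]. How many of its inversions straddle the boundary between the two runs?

Take each right-half value and tally the left-half values above it:
r = 11: 15, 36, 48 → 3
r = 14: 15, 36, 48 → 3
r = 17: 36, 48 → 2
r = 25: 36, 48 → 2
r = 28: 36, 48 → 2
r = 38: 48 → 1
r = 52: none → 0
Cross-inversions: 3 + 3 + 2 + 2 + 2 + 1 + 0 = 13

13 cross-inversions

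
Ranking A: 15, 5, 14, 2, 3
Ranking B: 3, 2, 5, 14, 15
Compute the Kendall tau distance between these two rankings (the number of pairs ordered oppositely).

9

Assign each item its position (1..5) in the first ordering, then rewrite the second ordering as that position sequence:
positions: 15→1, 5→2, 14→3, 2→4, 3→5
second ordering as positions: [5, 4, 2, 3, 1]
Discordant pairs = inversions in this position sequence.
5: 4, 2, 3, 1 → 4
4: 2, 3, 1 → 3
2: 1 → 1
3: 1 → 1
1: 0
Total: 4 + 3 + 1 + 1 + 0 = 9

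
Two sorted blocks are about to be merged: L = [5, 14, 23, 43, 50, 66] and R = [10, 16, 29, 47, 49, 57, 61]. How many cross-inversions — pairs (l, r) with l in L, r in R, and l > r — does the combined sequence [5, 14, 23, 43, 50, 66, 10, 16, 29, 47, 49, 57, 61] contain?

Take each right-half value and tally the left-half values above it:
r = 10: 14, 23, 43, 50, 66 → 5
r = 16: 23, 43, 50, 66 → 4
r = 29: 43, 50, 66 → 3
r = 47: 50, 66 → 2
r = 49: 50, 66 → 2
r = 57: 66 → 1
r = 61: 66 → 1
Cross-inversions: 5 + 4 + 3 + 2 + 2 + 1 + 1 = 18

There are 18 cross-inversions.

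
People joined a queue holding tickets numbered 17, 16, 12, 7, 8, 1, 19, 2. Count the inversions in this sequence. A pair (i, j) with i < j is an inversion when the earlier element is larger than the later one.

Count, for each position, how many later elements it exceeds:
17 → 16, 12, 7, 8, 1, 2 → 6
16 → 12, 7, 8, 1, 2 → 5
12 → 7, 8, 1, 2 → 4
7 → 1, 2 → 2
8 → 1, 2 → 2
1 → none → 0
19 → 2 → 1
2 → none → 0
Sum: 6 + 5 + 4 + 2 + 2 + 0 + 1 + 0 = 20

20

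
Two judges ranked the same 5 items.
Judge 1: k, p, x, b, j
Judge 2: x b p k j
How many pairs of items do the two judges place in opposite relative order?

5 discordant pairs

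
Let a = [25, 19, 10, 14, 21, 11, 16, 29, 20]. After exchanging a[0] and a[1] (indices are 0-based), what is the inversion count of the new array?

Positions 0 and 1 hold 25 and 19; after swapping, the array is [19, 25, 10, 14, 21, 11, 16, 29, 20].
For each element, count later entries that are smaller:
19: 4
25: 6
10: 0
14: 1
21: 3
11: 0
16: 0
29: 1
20: 0
Sum: 4 + 6 + 0 + 1 + 3 + 0 + 0 + 1 + 0 = 15

Inversions: 15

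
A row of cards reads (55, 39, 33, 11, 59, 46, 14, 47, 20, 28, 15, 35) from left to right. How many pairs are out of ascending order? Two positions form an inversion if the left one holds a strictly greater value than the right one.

40 inversions

Sweep left to right; for each value list the smaller values that follow it:
55 → 39, 33, 11, 46, 14, 47, 20, 28, 15, 35 → 10
39 → 33, 11, 14, 20, 28, 15, 35 → 7
33 → 11, 14, 20, 28, 15 → 5
11 → none → 0
59 → 46, 14, 47, 20, 28, 15, 35 → 7
46 → 14, 20, 28, 15, 35 → 5
14 → none → 0
47 → 20, 28, 15, 35 → 4
20 → 15 → 1
28 → 15 → 1
15 → none → 0
35 → none → 0
Sum: 10 + 7 + 5 + 0 + 7 + 5 + 0 + 4 + 1 + 1 + 0 + 0 = 40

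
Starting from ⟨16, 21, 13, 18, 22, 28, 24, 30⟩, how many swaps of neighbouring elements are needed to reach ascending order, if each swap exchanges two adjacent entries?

Each adjacent swap fixes exactly one inversion, so the minimum swap count equals the number of inversions.
Count inversions — for each element, later elements that are smaller:
16: 13 → 1
21: 13, 18 → 2
13: none → 0
18: none → 0
22: none → 0
28: 24 → 1
24: none → 0
30: none → 0
Total inversions: 1 + 2 + 0 + 0 + 0 + 1 + 0 + 0 = 4

4 swaps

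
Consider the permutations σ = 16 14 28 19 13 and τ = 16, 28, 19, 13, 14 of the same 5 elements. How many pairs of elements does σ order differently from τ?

3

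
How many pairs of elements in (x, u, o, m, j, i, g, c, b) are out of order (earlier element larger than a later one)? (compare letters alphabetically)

36

Count, for each position, how many later elements it exceeds:
x → u, o, m, j, i, g, c, b → 8
u → o, m, j, i, g, c, b → 7
o → m, j, i, g, c, b → 6
m → j, i, g, c, b → 5
j → i, g, c, b → 4
i → g, c, b → 3
g → c, b → 2
c → b → 1
b → none → 0
Sum: 8 + 7 + 6 + 5 + 4 + 3 + 2 + 1 + 0 = 36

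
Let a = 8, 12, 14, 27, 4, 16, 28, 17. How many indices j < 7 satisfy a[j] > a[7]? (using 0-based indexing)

2

The element at index 7 is 17.
Elements before it: 8, 12, 14, 27, 4, 16, 28
Those larger than 17: 27, 28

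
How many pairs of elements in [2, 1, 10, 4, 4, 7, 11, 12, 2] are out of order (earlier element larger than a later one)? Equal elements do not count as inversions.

10

For each element, count later entries that are smaller:
2: 1
1: 0
10: 4
4: 1
4: 1
7: 1
11: 1
12: 1
2: 0
Sum: 1 + 0 + 4 + 1 + 1 + 1 + 1 + 1 + 0 = 10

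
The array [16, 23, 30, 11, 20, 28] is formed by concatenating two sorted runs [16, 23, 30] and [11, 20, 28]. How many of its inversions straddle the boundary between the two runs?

6 split inversions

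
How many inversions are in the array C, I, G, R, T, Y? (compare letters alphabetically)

1 inversion

Sweep left to right; for each value list the smaller values that follow it:
C: 0
I: 1
G: 0
R: 0
T: 0
Y: 0
Sum: 0 + 1 + 0 + 0 + 0 + 0 = 1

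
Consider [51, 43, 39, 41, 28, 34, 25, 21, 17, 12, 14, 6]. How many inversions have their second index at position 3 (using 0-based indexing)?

The element at index 3 is 41.
Elements before it: 51, 43, 39
Those larger than 41: 51, 43

2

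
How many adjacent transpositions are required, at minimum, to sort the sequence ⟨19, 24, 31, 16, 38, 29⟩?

5

Each adjacent swap fixes exactly one inversion, so the minimum swap count equals the number of inversions.
Count inversions — for each element, later elements that are smaller:
19: 16 → 1
24: 16 → 1
31: 16, 29 → 2
16: none → 0
38: 29 → 1
29: none → 0
Total inversions: 1 + 1 + 2 + 0 + 1 + 0 = 5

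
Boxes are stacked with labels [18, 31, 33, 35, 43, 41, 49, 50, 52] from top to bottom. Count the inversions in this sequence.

1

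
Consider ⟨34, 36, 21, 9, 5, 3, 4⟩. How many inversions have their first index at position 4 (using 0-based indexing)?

2

The element at index 4 is 5.
Elements after it: 3, 4
Those smaller than 5: 3, 4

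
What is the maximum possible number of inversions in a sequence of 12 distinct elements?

There are 66 inversions.

The maximum occurs when the array is in strictly decreasing order: every one of the C(12, 2) pairs is inverted.
C(12, 2) = 12·11/2 = 66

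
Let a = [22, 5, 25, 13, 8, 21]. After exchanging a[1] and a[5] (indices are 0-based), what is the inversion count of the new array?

13 inversions

Positions 1 and 5 hold 5 and 21; after swapping, the array is [22, 21, 25, 13, 8, 5].
Count, for each position, how many later elements it exceeds:
22: 4
21: 3
25: 3
13: 2
8: 1
5: 0
Sum: 4 + 3 + 3 + 2 + 1 + 0 = 13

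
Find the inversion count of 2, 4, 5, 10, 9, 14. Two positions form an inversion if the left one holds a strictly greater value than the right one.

Listing every pair i<j with a[i]>a[j] (using 0-based positions):
(3,4): 10 > 9
That's 1 pair.

1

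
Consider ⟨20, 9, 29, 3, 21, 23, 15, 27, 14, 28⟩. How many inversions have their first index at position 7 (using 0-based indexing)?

1

The element at index 7 is 27.
Elements after it: 14, 28
Those smaller than 27: 14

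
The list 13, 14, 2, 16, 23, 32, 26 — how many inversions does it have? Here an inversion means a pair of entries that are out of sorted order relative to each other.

3 out-of-order pairs

Inversion pairs (indices are 1-based):
(1,3): 13 > 2
(2,3): 14 > 2
(6,7): 32 > 26
That's 3 pairs.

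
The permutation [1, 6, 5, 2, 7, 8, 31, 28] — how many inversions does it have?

4

For each element, count later entries that are smaller:
1 → none → 0
6 → 5, 2 → 2
5 → 2 → 1
2 → none → 0
7 → none → 0
8 → none → 0
31 → 28 → 1
28 → none → 0
Sum: 0 + 2 + 1 + 0 + 0 + 0 + 1 + 0 = 4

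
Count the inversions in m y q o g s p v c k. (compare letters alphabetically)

27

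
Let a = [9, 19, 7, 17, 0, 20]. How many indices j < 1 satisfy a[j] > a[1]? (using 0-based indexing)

0

The element at index 1 is 19.
Elements before it: 9
None of them are larger than 19.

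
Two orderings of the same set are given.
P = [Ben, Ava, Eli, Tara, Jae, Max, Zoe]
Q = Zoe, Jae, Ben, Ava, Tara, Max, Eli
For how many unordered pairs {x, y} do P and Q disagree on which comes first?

12

Assign each item its position (1..7) in the first ordering, then rewrite the second ordering as that position sequence:
positions: Ben→1, Ava→2, Eli→3, Tara→4, Jae→5, Max→6, Zoe→7
second ordering as positions: [7, 5, 1, 2, 4, 6, 3]
Discordant pairs = inversions in this position sequence.
7: 5, 1, 2, 4, 6, 3 → 6
5: 1, 2, 4, 3 → 4
1: 0
2: 0
4: 3 → 1
6: 3 → 1
3: 0
Total: 6 + 4 + 0 + 0 + 1 + 1 + 0 = 12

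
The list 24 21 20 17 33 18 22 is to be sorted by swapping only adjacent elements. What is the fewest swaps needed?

Swaps: 12

Each adjacent swap fixes exactly one inversion, so the minimum swap count equals the number of inversions.
Count inversions — for each element, later elements that are smaller:
24: 21, 20, 17, 18, 22 → 5
21: 20, 17, 18 → 3
20: 17, 18 → 2
17: none → 0
33: 18, 22 → 2
18: none → 0
22: none → 0
Total inversions: 5 + 3 + 2 + 0 + 2 + 0 + 0 = 12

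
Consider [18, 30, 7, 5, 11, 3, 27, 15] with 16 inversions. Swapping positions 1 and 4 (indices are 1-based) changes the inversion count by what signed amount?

-3

Positions 1 and 4 hold 18 and 5; after swapping, the array is [5, 30, 7, 18, 11, 3, 27, 15].
Sweep left to right; for each value list the smaller values that follow it:
5: 1
30: 6
7: 1
18: 3
11: 1
3: 0
27: 1
15: 0
Sum: 1 + 6 + 1 + 3 + 1 + 0 + 1 + 0 = 13
Change: 13 − 16 = -3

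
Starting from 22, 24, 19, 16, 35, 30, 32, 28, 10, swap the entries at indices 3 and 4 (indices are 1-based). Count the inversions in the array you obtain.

17 inversions

Positions 3 and 4 hold 19 and 16; after swapping, the array is [22, 24, 16, 19, 35, 30, 32, 28, 10].
Sweep left to right; for each value list the smaller values that follow it:
22 → 16, 19, 10 → 3
24 → 16, 19, 10 → 3
16 → 10 → 1
19 → 10 → 1
35 → 30, 32, 28, 10 → 4
30 → 28, 10 → 2
32 → 28, 10 → 2
28 → 10 → 1
10 → none → 0
Sum: 3 + 3 + 1 + 1 + 4 + 2 + 2 + 1 + 0 = 17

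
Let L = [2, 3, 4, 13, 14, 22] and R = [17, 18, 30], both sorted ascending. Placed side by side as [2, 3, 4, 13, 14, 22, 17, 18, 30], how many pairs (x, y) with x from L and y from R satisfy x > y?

Take each right-half value and tally the left-half values above it:
r = 17: 22 → 1
r = 18: 22 → 1
r = 30: none → 0
Cross-inversions: 1 + 1 + 0 = 2

2 split inversions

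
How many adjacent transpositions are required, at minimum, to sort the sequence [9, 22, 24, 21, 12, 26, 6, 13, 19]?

19 adjacent swaps

The minimum number of adjacent swaps to sort an array equals its inversion count, since every such swap removes exactly one inversion.
Count inversions — for each element, later elements that are smaller:
9: 6 → 1
22: 21, 12, 6, 13, 19 → 5
24: 21, 12, 6, 13, 19 → 5
21: 12, 6, 13, 19 → 4
12: 6 → 1
26: 6, 13, 19 → 3
6: none → 0
13: none → 0
19: none → 0
Total inversions: 1 + 5 + 5 + 4 + 1 + 3 + 0 + 0 + 0 = 19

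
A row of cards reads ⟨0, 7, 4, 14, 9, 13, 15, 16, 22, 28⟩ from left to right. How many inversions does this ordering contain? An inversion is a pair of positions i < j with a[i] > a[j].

For each element, count later entries that are smaller:
0: 0
7: 1
4: 0
14: 2
9: 0
13: 0
15: 0
16: 0
22: 0
28: 0
Sum: 0 + 1 + 0 + 2 + 0 + 0 + 0 + 0 + 0 + 0 = 3

3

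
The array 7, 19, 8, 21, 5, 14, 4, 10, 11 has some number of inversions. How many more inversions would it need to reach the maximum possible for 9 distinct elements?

Maximum inversions for 9 distinct elements is C(9, 2) = 9·8/2 = 36.
Current inversions — for each element, count later smaller elements:
7: 2
19: 6
8: 2
21: 5
5: 1
14: 3
4: 0
10: 0
11: 0
Current total: 2 + 6 + 2 + 5 + 1 + 3 + 0 + 0 + 0 = 19
Shortfall: 36 − 19 = 17

17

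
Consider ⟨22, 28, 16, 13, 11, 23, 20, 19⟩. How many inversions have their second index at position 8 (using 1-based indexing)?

The element at index 8 is 19.
Elements before it: 22, 28, 16, 13, 11, 23, 20
Those larger than 19: 22, 28, 23, 20

4 such elements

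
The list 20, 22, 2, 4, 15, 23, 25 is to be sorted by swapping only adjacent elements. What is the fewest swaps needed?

Each adjacent swap fixes exactly one inversion, so the minimum swap count equals the number of inversions.
Count inversions — for each element, later elements that are smaller:
20: 2, 4, 15 → 3
22: 2, 4, 15 → 3
2: none → 0
4: none → 0
15: none → 0
23: none → 0
25: none → 0
Total inversions: 3 + 3 + 0 + 0 + 0 + 0 + 0 = 6

6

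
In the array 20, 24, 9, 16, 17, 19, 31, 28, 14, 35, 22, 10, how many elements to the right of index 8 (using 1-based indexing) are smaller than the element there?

The element at index 8 is 28.
Elements after it: 14, 35, 22, 10
Those smaller than 28: 14, 22, 10

3 such elements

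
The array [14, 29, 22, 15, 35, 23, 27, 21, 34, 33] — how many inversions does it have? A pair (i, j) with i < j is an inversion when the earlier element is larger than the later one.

15

Count, for each position, how many later elements it exceeds:
14: 0
29: 5
22: 2
15: 0
35: 5
23: 1
27: 1
21: 0
34: 1
33: 0
Sum: 0 + 5 + 2 + 0 + 5 + 1 + 1 + 0 + 1 + 0 = 15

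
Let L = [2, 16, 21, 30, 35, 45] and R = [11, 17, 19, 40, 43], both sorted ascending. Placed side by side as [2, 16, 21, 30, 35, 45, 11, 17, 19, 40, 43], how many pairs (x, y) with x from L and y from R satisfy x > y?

15 split inversions

Count, for every r in R, how many entries of L exceed r:
r = 11: 16, 21, 30, 35, 45 → 5
r = 17: 21, 30, 35, 45 → 4
r = 19: 21, 30, 35, 45 → 4
r = 40: 45 → 1
r = 43: 45 → 1
Cross-inversions: 5 + 4 + 4 + 1 + 1 = 15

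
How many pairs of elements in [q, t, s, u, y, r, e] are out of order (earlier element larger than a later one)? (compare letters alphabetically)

There are 11 inversions.

Out-of-order index pairs (1-indexed):
(1,7): q > e
(2,3): t > s
(2,6): t > r
(2,7): t > e
(3,6): s > r
(3,7): s > e
(4,6): u > r
(4,7): u > e
(5,6): y > r
(5,7): y > e
(6,7): r > e
That's 11 pairs.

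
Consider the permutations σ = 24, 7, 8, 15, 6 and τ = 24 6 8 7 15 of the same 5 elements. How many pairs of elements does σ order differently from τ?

4

Assign each item its position (1..5) in the first ordering, then rewrite the second ordering as that position sequence:
positions: 24→1, 7→2, 8→3, 15→4, 6→5
second ordering as positions: [1, 5, 3, 2, 4]
Discordant pairs = inversions in this position sequence.
1: 0
5: 3, 2, 4 → 3
3: 2 → 1
2: 0
4: 0
Total: 0 + 3 + 1 + 0 + 0 = 4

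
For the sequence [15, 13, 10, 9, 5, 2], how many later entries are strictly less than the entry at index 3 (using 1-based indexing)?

The element at index 3 is 10.
Elements after it: 9, 5, 2
Those smaller than 10: 9, 5, 2

3 such elements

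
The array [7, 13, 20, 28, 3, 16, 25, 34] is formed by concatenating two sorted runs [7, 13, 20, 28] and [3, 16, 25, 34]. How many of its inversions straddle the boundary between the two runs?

7 cross-inversions

For each element r of the right run, count left-run elements greater than r:
r = 3: 7, 13, 20, 28 → 4
r = 16: 20, 28 → 2
r = 25: 28 → 1
r = 34: none → 0
Cross-inversions: 4 + 2 + 1 + 0 = 7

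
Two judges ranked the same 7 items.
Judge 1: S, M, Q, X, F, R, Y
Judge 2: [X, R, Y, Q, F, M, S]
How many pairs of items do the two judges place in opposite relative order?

Assign each item its position (1..7) in the first ordering, then rewrite the second ordering as that position sequence:
positions: S→1, M→2, Q→3, X→4, F→5, R→6, Y→7
second ordering as positions: [4, 6, 7, 3, 5, 2, 1]
Discordant pairs = inversions in this position sequence.
4: 3, 2, 1 → 3
6: 3, 5, 2, 1 → 4
7: 3, 5, 2, 1 → 4
3: 2, 1 → 2
5: 2, 1 → 2
2: 1 → 1
1: 0
Total: 3 + 4 + 4 + 2 + 2 + 1 + 0 = 16

16 discordant pairs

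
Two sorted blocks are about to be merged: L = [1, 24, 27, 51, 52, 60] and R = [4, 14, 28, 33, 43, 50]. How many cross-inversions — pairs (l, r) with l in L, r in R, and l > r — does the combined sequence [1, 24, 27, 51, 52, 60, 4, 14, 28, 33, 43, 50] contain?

For each element r of the right run, count left-run elements greater than r:
r = 4: 24, 27, 51, 52, 60 → 5
r = 14: 24, 27, 51, 52, 60 → 5
r = 28: 51, 52, 60 → 3
r = 33: 51, 52, 60 → 3
r = 43: 51, 52, 60 → 3
r = 50: 51, 52, 60 → 3
Cross-inversions: 5 + 5 + 3 + 3 + 3 + 3 = 22

22 split inversions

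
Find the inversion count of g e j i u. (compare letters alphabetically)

2 inversions

Sweep left to right; for each value list the smaller values that follow it:
g: 1
e: 0
j: 1
i: 0
u: 0
Sum: 1 + 0 + 1 + 0 + 0 = 2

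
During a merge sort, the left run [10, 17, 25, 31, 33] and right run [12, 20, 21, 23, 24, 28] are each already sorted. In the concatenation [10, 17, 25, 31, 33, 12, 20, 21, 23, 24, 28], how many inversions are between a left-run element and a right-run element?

18

Count, for every r in R, how many entries of L exceed r:
r = 12: 17, 25, 31, 33 → 4
r = 20: 25, 31, 33 → 3
r = 21: 25, 31, 33 → 3
r = 23: 25, 31, 33 → 3
r = 24: 25, 31, 33 → 3
r = 28: 31, 33 → 2
Cross-inversions: 4 + 3 + 3 + 3 + 3 + 2 = 18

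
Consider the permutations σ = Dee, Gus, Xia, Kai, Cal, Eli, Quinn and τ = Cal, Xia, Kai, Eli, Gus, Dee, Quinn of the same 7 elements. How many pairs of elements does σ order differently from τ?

Assign each item its position (1..7) in the first ordering, then rewrite the second ordering as that position sequence:
positions: Dee→1, Gus→2, Xia→3, Kai→4, Cal→5, Eli→6, Quinn→7
second ordering as positions: [5, 3, 4, 6, 2, 1, 7]
Discordant pairs = inversions in this position sequence.
5: 3, 4, 2, 1 → 4
3: 2, 1 → 2
4: 2, 1 → 2
6: 2, 1 → 2
2: 1 → 1
1: 0
7: 0
Total: 4 + 2 + 2 + 2 + 1 + 0 + 0 = 11

11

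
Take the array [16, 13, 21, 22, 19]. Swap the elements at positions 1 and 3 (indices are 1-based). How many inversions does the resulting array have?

4

Positions 1 and 3 hold 16 and 21; after swapping, the array is [21, 13, 16, 22, 19].
Count, for each position, how many later elements it exceeds:
21 → 13, 16, 19 → 3
13 → none → 0
16 → none → 0
22 → 19 → 1
19 → none → 0
Sum: 3 + 0 + 0 + 1 + 0 = 4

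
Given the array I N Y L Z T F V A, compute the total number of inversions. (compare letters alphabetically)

Sweep left to right; for each value list the smaller values that follow it:
I → F, A → 2
N → L, F, A → 3
Y → L, T, F, V, A → 5
L → F, A → 2
Z → T, F, V, A → 4
T → F, A → 2
F → A → 1
V → A → 1
A → none → 0
Sum: 2 + 3 + 5 + 2 + 4 + 2 + 1 + 1 + 0 = 20

20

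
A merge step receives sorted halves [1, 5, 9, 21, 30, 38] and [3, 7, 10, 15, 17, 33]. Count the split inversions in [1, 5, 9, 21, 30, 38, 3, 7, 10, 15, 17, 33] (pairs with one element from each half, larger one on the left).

Count, for every r in R, how many entries of L exceed r:
r = 3: 5, 9, 21, 30, 38 → 5
r = 7: 9, 21, 30, 38 → 4
r = 10: 21, 30, 38 → 3
r = 15: 21, 30, 38 → 3
r = 17: 21, 30, 38 → 3
r = 33: 38 → 1
Cross-inversions: 5 + 4 + 3 + 3 + 3 + 1 = 19

19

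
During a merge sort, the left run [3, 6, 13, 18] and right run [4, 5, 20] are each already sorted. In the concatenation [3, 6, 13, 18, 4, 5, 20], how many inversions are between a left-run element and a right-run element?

6 cross-inversions

Count, for every r in R, how many entries of L exceed r:
r = 4: 6, 13, 18 → 3
r = 5: 6, 13, 18 → 3
r = 20: none → 0
Cross-inversions: 3 + 3 + 0 = 6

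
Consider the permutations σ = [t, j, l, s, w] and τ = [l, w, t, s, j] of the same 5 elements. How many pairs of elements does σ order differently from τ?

6 discordant pairs

Assign each item its position (1..5) in the first ordering, then rewrite the second ordering as that position sequence:
positions: t→1, j→2, l→3, s→4, w→5
second ordering as positions: [3, 5, 1, 4, 2]
Discordant pairs = inversions in this position sequence.
3: 1, 2 → 2
5: 1, 4, 2 → 3
1: 0
4: 2 → 1
2: 0
Total: 2 + 3 + 0 + 1 + 0 = 6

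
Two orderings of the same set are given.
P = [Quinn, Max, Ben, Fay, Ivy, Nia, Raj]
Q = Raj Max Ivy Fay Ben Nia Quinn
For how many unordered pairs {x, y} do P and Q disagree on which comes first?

14

Assign each item its position (1..7) in the first ordering, then rewrite the second ordering as that position sequence:
positions: Quinn→1, Max→2, Ben→3, Fay→4, Ivy→5, Nia→6, Raj→7
second ordering as positions: [7, 2, 5, 4, 3, 6, 1]
Discordant pairs = inversions in this position sequence.
7: 2, 5, 4, 3, 6, 1 → 6
2: 1 → 1
5: 4, 3, 1 → 3
4: 3, 1 → 2
3: 1 → 1
6: 1 → 1
1: 0
Total: 6 + 1 + 3 + 2 + 1 + 1 + 0 = 14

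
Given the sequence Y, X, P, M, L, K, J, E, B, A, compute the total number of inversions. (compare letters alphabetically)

45

Sweep left to right; for each value list the smaller values that follow it:
Y: 9
X: 8
P: 7
M: 6
L: 5
K: 4
J: 3
E: 2
B: 1
A: 0
Sum: 9 + 8 + 7 + 6 + 5 + 4 + 3 + 2 + 1 + 0 = 45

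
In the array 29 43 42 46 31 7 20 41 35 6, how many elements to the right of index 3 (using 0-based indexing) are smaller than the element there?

6

The element at index 3 is 46.
Elements after it: 31, 7, 20, 41, 35, 6
Those smaller than 46: 31, 7, 20, 41, 35, 6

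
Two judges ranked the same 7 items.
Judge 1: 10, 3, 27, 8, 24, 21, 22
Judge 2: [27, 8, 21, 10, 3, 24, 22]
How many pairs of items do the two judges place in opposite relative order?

7 discordant pairs

Assign each item its position (1..7) in the first ordering, then rewrite the second ordering as that position sequence:
positions: 10→1, 3→2, 27→3, 8→4, 24→5, 21→6, 22→7
second ordering as positions: [3, 4, 6, 1, 2, 5, 7]
Discordant pairs = inversions in this position sequence.
3: 1, 2 → 2
4: 1, 2 → 2
6: 1, 2, 5 → 3
1: 0
2: 0
5: 0
7: 0
Total: 2 + 2 + 3 + 0 + 0 + 0 + 0 = 7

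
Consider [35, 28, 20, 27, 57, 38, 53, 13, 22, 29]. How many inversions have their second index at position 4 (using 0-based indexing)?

The element at index 4 is 57.
Elements before it: 35, 28, 20, 27
None of them are larger than 57.

0 such elements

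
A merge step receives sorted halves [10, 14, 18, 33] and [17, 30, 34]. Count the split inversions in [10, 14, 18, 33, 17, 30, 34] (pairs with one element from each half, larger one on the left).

Take each right-half value and tally the left-half values above it:
r = 17: 18, 33 → 2
r = 30: 33 → 1
r = 34: none → 0
Cross-inversions: 2 + 1 + 0 = 3

3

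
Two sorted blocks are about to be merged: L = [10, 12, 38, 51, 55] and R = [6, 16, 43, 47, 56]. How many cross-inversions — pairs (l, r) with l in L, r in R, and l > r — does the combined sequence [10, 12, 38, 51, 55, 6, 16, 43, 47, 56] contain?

12 split inversions

Count, for every r in R, how many entries of L exceed r:
r = 6: 10, 12, 38, 51, 55 → 5
r = 16: 38, 51, 55 → 3
r = 43: 51, 55 → 2
r = 47: 51, 55 → 2
r = 56: none → 0
Cross-inversions: 5 + 3 + 2 + 2 + 0 = 12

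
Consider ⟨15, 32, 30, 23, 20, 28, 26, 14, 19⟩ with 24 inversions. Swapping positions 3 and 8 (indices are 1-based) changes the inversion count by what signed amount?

Positions 3 and 8 hold 30 and 14; after swapping, the array is [15, 32, 14, 23, 20, 28, 26, 30, 19].
Element-by-element contributions:
15: 1
32: 7
14: 0
23: 2
20: 1
28: 2
26: 1
30: 1
19: 0
Sum: 1 + 7 + 0 + 2 + 1 + 2 + 1 + 1 + 0 = 15
Change: 15 − 24 = -9

-9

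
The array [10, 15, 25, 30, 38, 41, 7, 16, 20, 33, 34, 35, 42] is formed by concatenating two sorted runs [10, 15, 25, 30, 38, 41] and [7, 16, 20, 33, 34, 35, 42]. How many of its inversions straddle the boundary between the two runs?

There are 20 cross-inversions.

For each element r of the right run, count left-run elements greater than r:
r = 7: 10, 15, 25, 30, 38, 41 → 6
r = 16: 25, 30, 38, 41 → 4
r = 20: 25, 30, 38, 41 → 4
r = 33: 38, 41 → 2
r = 34: 38, 41 → 2
r = 35: 38, 41 → 2
r = 42: none → 0
Cross-inversions: 6 + 4 + 4 + 2 + 2 + 2 + 0 = 20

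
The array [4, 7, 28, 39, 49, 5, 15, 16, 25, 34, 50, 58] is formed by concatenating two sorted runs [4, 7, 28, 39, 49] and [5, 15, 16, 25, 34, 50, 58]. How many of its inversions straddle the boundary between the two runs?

15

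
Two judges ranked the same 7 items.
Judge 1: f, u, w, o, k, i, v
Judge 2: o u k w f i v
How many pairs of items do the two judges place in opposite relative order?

7

Assign each item its position (1..7) in the first ordering, then rewrite the second ordering as that position sequence:
positions: f→1, u→2, w→3, o→4, k→5, i→6, v→7
second ordering as positions: [4, 2, 5, 3, 1, 6, 7]
Discordant pairs = inversions in this position sequence.
4: 2, 3, 1 → 3
2: 1 → 1
5: 3, 1 → 2
3: 1 → 1
1: 0
6: 0
7: 0
Total: 3 + 1 + 2 + 1 + 0 + 0 + 0 = 7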